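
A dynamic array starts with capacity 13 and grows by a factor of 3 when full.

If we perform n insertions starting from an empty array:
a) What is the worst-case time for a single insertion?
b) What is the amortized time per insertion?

(a) Worst-case single insertion: O(n) -- when the array is full at capacity c, the resize copies all c elements, and c can be Theta(n).
(b) Resizes happen at sizes 13, 39, 117, ... Total copy cost for n insertions: 13 + 39 + ... = O(n) (geometric series with ratio 1/3). Amortized cost per insertion: O(n)/n = O(1).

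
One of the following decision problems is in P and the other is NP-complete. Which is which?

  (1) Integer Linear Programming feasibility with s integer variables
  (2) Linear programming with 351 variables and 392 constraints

(1) is NP-complete: ILP feasibility is NP-complete (LP relaxation is in P).
(2) is P: the ellipsoid and interior-point methods run in polynomial time.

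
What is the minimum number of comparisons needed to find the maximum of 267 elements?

Finding the maximum requires 266 comparisons. Each comparison eliminates exactly one candidate. With 267 candidates, we need 266 eliminations.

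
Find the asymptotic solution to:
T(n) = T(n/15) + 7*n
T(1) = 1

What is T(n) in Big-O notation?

Geometric series: 7*n*(1 + 1/15 + 1/15^2 + ...) = O(n). T(n) = O(n).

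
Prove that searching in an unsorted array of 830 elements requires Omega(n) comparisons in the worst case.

An adversary can always place the target in the last position checked. Until all 830 positions are examined, the target might be in any unchecked position. Therefore 830 comparisons are necessary.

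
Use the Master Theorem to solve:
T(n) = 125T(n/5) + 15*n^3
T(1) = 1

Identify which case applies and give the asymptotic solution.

a=125, b=5, f(n)=15*n^3.
log_5(125) = 3, so n^(log_b(a)) = n^3.
f(n) = Theta(n^3), so Case 2 applies.
T(n) = Theta(n^3 log n).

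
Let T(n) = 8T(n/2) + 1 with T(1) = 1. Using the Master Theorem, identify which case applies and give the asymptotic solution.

a=8, b=2, f(n)=1.
log_2(8) = 3 > 0.
Since f(n) = O(n^0) is polynomially smaller than n^3, Case 1 applies.
T(n) = Theta(n^3).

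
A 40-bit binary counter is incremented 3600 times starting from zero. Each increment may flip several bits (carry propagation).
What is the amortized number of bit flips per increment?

Bit i flips on every 2^i-th increment, so over 3600 increments bit i flips floor(3600/2^i) times. Summing over i: total flips < 2 * 3600. Amortized: < 2 = O(1) per increment.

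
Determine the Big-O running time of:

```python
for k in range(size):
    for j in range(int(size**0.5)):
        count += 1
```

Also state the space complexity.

Time complexity: O(n * sqrt(n)).
Space complexity: O(1).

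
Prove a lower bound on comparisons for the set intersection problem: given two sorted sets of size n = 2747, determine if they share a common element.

For two sorted arrays of size n = 2747, any correct algorithm must examine Omega(n) elements. If fewer are examined, an adversary places a common element in an unexamined gap. A merge-based scan achieves O(n), so the bound is tight.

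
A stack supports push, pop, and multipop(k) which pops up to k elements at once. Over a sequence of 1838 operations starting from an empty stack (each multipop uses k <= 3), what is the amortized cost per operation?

Each element is pushed exactly once and popped at most once (whether by pop or as part of a multipop). So the total number of individual pops over the whole sequence is at most the number of pushes, which is at most 1838. Total work <= 2 * 1838, hence O(1) amortized per operation.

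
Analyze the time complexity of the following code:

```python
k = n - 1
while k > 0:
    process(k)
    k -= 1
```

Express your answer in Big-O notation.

Time complexity: O(n).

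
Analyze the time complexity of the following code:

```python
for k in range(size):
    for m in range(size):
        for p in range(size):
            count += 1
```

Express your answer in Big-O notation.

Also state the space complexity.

Time complexity: O(n^3).
Space complexity: O(1).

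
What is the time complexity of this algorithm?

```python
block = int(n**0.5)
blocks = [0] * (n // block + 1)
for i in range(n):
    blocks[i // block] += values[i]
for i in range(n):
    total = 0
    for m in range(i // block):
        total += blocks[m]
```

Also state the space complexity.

Time complexity: O(n * sqrt(n)).
Space complexity: O(sqrt(n)).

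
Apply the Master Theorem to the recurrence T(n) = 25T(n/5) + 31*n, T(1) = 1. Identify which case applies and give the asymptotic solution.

a=25, b=5, f(n)=31*n.
log_5(25) = 2 > 1.
Since f(n) = O(n^1) is polynomially smaller than n^2, Case 1 applies.
T(n) = Theta(n^2).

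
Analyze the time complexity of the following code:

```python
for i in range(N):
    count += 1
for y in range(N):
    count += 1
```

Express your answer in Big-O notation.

Time complexity: O(n).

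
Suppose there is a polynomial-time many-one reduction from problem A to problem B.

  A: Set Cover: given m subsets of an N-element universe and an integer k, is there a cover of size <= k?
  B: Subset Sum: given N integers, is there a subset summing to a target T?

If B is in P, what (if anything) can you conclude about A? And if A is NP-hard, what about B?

A poly-time reduction A <=_p B means any A-instance can be transformed to a B-instance in poly time.
If B is in P: compose the reduction with B's poly-time algorithm to solve A in poly time, so A is in P.
If A is NP-hard: every NP problem reduces to A, which reduces to B; composing reductions, every NP problem reduces to B, so B is NP-hard.
(Here in fact A is NP-complete and B is NP-complete.)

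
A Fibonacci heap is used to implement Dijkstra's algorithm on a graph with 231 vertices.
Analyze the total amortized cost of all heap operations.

Dijkstra performs 231 insert, 231 extract-min, and at most E decrease-key operations. With Fibonacci heap: insert O(1) amortized, extract-min O(log n) amortized, decrease-key O(1) amortized. Total with n = 231: O(n * 1 + n * log n + E * 1) = O(n log n + E).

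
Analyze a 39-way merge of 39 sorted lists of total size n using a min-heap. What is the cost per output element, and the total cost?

Maintain a min-heap of size 39 holding the current head of each list. Each output step does one extract-min (O(log 39)) and one insert of that list's next element (O(log 39)). Each of the n elements passes through the heap exactly once, so the total cost is O(n log 39), i.e. O(log 39) per output element.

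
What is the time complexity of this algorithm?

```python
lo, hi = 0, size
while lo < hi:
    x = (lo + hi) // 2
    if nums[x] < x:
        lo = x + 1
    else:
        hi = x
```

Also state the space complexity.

Time complexity: O(log n).
Space complexity: O(1).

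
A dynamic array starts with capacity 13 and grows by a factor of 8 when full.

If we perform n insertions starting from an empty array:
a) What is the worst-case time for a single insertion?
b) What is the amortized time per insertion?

(a) Worst-case single insertion: O(n) -- when the array is full at capacity c, the resize copies all c elements, and c can be Theta(n).
(b) Resizes happen at sizes 13, 104, 832, ... Total copy cost for n insertions: 13 + 104 + ... = O(n) (geometric series with ratio 1/8). Amortized cost per insertion: O(n)/n = O(1).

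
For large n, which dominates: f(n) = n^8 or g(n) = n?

f(n) = n^8 grows faster: n^8/n = n^7 -> infinity.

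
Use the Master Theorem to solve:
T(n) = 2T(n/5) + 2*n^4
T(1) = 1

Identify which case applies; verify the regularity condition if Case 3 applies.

a=2, b=5, f(n)=2*n^4.
log_5(2) = 0.4307 < 4.
f(n) = Omega(n^(0.4307+epsilon)) for some epsilon > 0, so Case 3 is the candidate.
Regularity: a*f(n/b) = 2*2*(n/5)^4 = (2/625)*2*n^4 <= c*f(n) with c = 2/625 < 1. Satisfied.
Case 3: T(n) = Theta(n^4).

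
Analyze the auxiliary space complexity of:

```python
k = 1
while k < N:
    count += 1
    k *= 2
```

Space complexity: O(1).
Only a constant amount of auxiliary storage is used; nothing grows with n.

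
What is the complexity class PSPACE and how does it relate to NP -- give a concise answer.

PSPACE is the class of problems solvable with polynomial space. NP is a subset of PSPACE (a poly-space machine can enumerate all certificates). PSPACE-complete problems include QBF (quantified Boolean formulas) and generalized games. It is unknown whether NP = PSPACE.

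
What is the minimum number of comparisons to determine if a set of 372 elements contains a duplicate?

Determining if 372 elements are all distinct requires Omega(n log n) comparisons in the comparison model. This follows from the element distinctness lower bound.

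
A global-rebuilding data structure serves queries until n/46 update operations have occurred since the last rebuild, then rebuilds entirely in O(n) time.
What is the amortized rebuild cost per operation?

The O(n) rebuild is triggered by n/46 operations, so each contributes O(n)/(n/46) = O(46) = O(1) to the rebuild cost.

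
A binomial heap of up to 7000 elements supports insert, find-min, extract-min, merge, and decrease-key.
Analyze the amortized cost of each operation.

A binomial heap with n <= 7000 elements has at most floor(log_2 7000) + 1 = 13 trees. Using potential Phi = number of trees: Insert adds one tree, but cascading merges reduce count -- amortized O(1). Find-min reads the cached minimum pointer: O(1). Extract-min creates O(log n) new trees: O(log n). Merge combines tree lists: O(log n). Decrease-key sifts the element up its tree of height <= log n: O(log n).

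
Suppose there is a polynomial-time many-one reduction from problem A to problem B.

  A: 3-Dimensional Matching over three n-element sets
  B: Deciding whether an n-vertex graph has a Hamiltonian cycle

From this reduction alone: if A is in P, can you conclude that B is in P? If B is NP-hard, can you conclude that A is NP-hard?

A poly-time reduction A <=_p B transfers tractability DOWN (B easy => A easy) and hardness UP (A hard => B hard), not the reverse.
From A in P, the reduction alone does NOT give B in P: any problem in P trivially reduces to SAT, yet SAT is not known to be in P.
From B NP-hard, the reduction alone does NOT give A NP-hard: again, easy problems reduce to hard ones.
(Here in fact A is NP-complete and B is NP-complete.)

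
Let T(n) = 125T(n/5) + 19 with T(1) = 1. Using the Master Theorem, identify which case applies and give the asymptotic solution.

a=125, b=5, f(n)=19.
log_5(125) = 3 > 0.
Since f(n) = O(n^0) is polynomially smaller than n^3, Case 1 applies.
T(n) = Theta(n^3).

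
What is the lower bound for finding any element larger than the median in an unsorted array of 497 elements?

To find an element larger than the median of 497 elements, we must see Omega(n) elements. Without seeing enough elements, an adversary can make any unseen element the median.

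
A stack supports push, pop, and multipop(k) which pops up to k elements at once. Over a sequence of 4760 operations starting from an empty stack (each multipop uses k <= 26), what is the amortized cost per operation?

Each element is pushed exactly once and popped at most once (whether by pop or as part of a multipop). So the total number of individual pops over the whole sequence is at most the number of pushes, which is at most 4760. Total work <= 2 * 4760, hence O(1) amortized per operation.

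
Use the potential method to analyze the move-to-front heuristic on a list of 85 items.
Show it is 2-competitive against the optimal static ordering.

Let Phi = number of inversions between the MTF list and the optimal static list (0 <= Phi <= C(85,2)). Accessing an element at MTF position k and optimal position j: the move-to-front destroys all k-1 inversions in front of it that are not in front in optimal (>= k-j of them) and creates at most j-1 new ones. Amortized cost <= k + (j-1) - (k-j) = 2j - 1 <= 2 * optimal cost.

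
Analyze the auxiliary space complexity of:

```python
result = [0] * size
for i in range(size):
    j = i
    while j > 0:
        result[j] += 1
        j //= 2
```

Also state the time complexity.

Space complexity: O(n).
Auxiliary storage grows linearly with the input size n in the worst case.
Time complexity: O(n log n).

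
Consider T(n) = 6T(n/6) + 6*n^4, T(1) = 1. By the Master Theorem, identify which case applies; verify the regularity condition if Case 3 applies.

a=6, b=6, f(n)=6*n^4.
log_6(6) = 1 < 4.
f(n) = Omega(n^(1+epsilon)) for some epsilon > 0, so Case 3 is the candidate.
Regularity: a*f(n/b) = 6*6*(n/6)^4 = (6/1296)*6*n^4 <= c*f(n) with c = 6/1296 < 1. Satisfied.
Case 3: T(n) = Theta(n^4).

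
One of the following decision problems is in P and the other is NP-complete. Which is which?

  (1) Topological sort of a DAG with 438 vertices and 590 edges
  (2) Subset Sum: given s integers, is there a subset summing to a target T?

(1) is P: DFS-based topological sort runs in O(V+E).
(2) is NP-complete: one of Karp's 21 NP-complete problems.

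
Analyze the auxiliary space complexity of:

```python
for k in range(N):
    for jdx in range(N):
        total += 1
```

Space complexity: O(1).
Only a constant amount of auxiliary storage is used; nothing grows with n.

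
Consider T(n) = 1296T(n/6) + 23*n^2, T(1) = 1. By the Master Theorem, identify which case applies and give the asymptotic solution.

a=1296, b=6, f(n)=23*n^2.
log_6(1296) = 4 > 2.
Since f(n) = O(n^2) is polynomially smaller than n^4, Case 1 applies.
T(n) = Theta(n^4).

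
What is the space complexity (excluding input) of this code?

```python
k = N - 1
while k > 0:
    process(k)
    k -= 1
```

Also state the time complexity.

Space complexity: O(1).
Only a constant amount of auxiliary storage is used; nothing grows with n.
Time complexity: O(n).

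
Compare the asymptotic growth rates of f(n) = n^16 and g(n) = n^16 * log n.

g(n) = n^16 * log n grows faster: extra log n factor -> infinity.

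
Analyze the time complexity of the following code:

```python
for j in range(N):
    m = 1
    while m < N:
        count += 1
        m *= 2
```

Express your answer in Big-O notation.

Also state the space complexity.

Time complexity: O(n log n).
Space complexity: O(1).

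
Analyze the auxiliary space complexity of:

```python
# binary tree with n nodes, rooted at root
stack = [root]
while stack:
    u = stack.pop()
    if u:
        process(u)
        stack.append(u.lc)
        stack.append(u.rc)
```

Space complexity: O(n).
Auxiliary storage grows linearly with the input size n in the worst case.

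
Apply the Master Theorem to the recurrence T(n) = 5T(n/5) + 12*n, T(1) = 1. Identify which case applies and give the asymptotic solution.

a=5, b=5, f(n)=12*n.
log_5(5) = 1, so n^(log_b(a)) = n.
f(n) = Theta(n), so Case 2 applies.
T(n) = Theta(n log n).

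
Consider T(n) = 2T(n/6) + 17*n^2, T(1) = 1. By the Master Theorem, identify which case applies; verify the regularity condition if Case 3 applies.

a=2, b=6, f(n)=17*n^2.
log_6(2) = 0.3869 < 2.
f(n) = Omega(n^(0.3869+epsilon)) for some epsilon > 0, so Case 3 is the candidate.
Regularity: a*f(n/b) = 2*17*(n/6)^2 = (2/36)*17*n^2 <= c*f(n) with c = 2/36 < 1. Satisfied.
Case 3: T(n) = Theta(n^2).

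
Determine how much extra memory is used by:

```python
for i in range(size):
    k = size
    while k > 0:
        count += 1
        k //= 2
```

Space complexity: O(1).
Only a constant amount of auxiliary storage is used; nothing grows with n.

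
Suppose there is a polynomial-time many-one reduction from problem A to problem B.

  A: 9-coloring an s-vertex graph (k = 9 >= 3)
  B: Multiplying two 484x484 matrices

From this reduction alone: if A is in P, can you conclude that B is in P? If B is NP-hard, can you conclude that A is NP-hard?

A poly-time reduction A <=_p B transfers tractability DOWN (B easy => A easy) and hardness UP (A hard => B hard), not the reverse.
From A in P, the reduction alone does NOT give B in P: any problem in P trivially reduces to SAT, yet SAT is not known to be in P.
From B NP-hard, the reduction alone does NOT give A NP-hard: again, easy problems reduce to hard ones.
(Here in fact A is NP-complete and B is in P, so no such reduction is known -- its existence would imply P = NP; the analysis concerns only what the assumed reduction would or would not let you conclude.)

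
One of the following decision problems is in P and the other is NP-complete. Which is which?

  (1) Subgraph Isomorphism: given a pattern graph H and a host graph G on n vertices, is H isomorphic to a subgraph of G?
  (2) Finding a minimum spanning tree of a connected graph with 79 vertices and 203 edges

(1) is NP-complete: generalizes Clique and Hamiltonian Path (pattern size is part of the input).
(2) is P: Kruskal's / Prim's algorithms run in polynomial time.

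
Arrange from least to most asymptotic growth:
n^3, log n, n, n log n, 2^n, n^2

Ordered by growth rate: log n < n < n log n < n^2 < n^3 < 2^n.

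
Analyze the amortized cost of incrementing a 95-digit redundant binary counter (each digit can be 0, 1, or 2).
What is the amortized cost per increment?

A redundant counter on 95 digits allows digit values 0, 1, 2. Increment adds 1 to the least significant digit and carries any 2 to a 0 plus +1 on the next digit. With potential Phi = (number of 2-digits), each increment does O(1) actual work plus a chain of carries, each of which decreases Phi by 1. Amortized O(1).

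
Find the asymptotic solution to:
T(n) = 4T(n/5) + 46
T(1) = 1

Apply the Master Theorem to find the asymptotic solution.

a=4, b=5, f(n)=46. log_5(4) = 0.8614. Case 1 of Master Theorem: T(n) = O(n^0.8614).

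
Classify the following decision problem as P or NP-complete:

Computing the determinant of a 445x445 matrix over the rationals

This problem is in P: Gaussian elimination runs in O(n^3).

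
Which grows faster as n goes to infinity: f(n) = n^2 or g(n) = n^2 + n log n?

f(n) = n^2 and g(n) = n^2 + n log n are Theta of each other: the lower-order n log n term is o(n^2); both are Theta(n^2).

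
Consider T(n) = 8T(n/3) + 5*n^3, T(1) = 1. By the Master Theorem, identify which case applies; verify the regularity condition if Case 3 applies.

a=8, b=3, f(n)=5*n^3.
log_3(8) = 1.893 < 3.
f(n) = Omega(n^(1.893+epsilon)) for some epsilon > 0, so Case 3 is the candidate.
Regularity: a*f(n/b) = 8*5*(n/3)^3 = (8/27)*5*n^3 <= c*f(n) with c = 8/27 < 1. Satisfied.
Case 3: T(n) = Theta(n^3).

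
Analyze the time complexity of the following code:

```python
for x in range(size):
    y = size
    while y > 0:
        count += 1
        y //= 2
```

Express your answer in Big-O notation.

Time complexity: O(n log n).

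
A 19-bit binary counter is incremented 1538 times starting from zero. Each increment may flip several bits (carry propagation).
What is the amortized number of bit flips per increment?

Bit i flips on every 2^i-th increment, so over 1538 increments bit i flips floor(1538/2^i) times. Summing over i: total flips < 2 * 1538. Amortized: < 2 = O(1) per increment.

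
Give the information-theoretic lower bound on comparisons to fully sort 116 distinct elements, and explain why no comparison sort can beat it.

A comparison sort is a binary decision tree whose leaves are the 116! = 33931086844518982011982560935885732032396635556994207701963662088123265314176330336254535971207181169698868584991941607780111073928236261199604691797570505851011072000000000000000000000000000 possible output permutations. A binary tree with L leaves has height >= ceil(log_2(L)). So any comparison sort needs >= ceil(log_2(116!)) = 633 comparisons in the worst case.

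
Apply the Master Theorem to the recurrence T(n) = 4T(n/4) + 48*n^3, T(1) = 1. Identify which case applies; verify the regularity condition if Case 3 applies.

a=4, b=4, f(n)=48*n^3.
log_4(4) = 1 < 3.
f(n) = Omega(n^(1+epsilon)) for some epsilon > 0, so Case 3 is the candidate.
Regularity: a*f(n/b) = 4*48*(n/4)^3 = (4/64)*48*n^3 <= c*f(n) with c = 4/64 < 1. Satisfied.
Case 3: T(n) = Theta(n^3).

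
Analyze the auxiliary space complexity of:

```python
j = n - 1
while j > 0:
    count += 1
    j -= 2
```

Space complexity: O(1).
Only a constant amount of auxiliary storage is used; nothing grows with n.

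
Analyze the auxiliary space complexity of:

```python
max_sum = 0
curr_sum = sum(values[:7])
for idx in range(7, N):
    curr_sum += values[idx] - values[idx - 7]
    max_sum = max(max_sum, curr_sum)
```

Space complexity: O(1).
Only a constant amount of auxiliary storage is used; nothing grows with n.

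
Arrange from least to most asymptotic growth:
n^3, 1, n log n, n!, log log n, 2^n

Ordered by growth rate: 1 < log log n < n log n < n^3 < 2^n < n!.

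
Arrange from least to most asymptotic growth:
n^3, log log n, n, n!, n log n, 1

Ordered by growth rate: 1 < log log n < n < n log n < n^3 < n!.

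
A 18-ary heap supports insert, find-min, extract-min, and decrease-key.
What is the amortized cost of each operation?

The 18-ary heap has height O(log_18 n). Insert sifts up: O(log_18 n). Find-min reads the root: O(1). Extract-min sifts down comparing 18 children per level: O(18 * log_18 n). Decrease-key sifts up: O(log_18 n).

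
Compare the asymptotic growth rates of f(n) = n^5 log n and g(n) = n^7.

g(n) = n^7 grows faster: n^7 / (n^5 log n) = n^2/log n -> infinity.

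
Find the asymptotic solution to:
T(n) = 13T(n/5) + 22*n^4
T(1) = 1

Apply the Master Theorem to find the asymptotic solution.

a=13, b=5, f(n)=22*n^4. log_5(13) = 1.594 < 4. Case 3: T(n) = O(n^4).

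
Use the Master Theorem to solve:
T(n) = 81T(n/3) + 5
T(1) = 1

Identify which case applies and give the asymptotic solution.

a=81, b=3, f(n)=5.
log_3(81) = 4 > 0.
Since f(n) = O(n^0) is polynomially smaller than n^4, Case 1 applies.
T(n) = Theta(n^4).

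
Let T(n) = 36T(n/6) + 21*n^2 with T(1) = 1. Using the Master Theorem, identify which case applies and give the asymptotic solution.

a=36, b=6, f(n)=21*n^2.
log_6(36) = 2, so n^(log_b(a)) = n^2.
f(n) = Theta(n^2), so Case 2 applies.
T(n) = Theta(n^2 log n).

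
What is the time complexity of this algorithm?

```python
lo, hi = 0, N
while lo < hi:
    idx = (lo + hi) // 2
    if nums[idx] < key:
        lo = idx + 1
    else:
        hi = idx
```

Time complexity: O(log n).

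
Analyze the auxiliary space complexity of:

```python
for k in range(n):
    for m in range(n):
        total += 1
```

Space complexity: O(1).
Only a constant amount of auxiliary storage is used; nothing grows with n.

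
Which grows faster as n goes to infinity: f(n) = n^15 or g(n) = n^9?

f(n) = n^15 grows faster: n^15/n^9 = n^6 -> infinity.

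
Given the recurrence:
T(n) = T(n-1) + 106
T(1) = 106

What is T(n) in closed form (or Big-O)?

Unrolling: T(n) = T(n-1) + 106 = T(n-2) + 2*106 = ... = T(1) + (n-1)*106 = 106 + (n-1)*106 = 106n.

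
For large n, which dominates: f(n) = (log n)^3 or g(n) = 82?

f(n) = (log n)^3 grows faster: any unbounded function dominates a constant.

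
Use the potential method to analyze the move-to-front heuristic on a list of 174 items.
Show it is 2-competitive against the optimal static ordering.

Let Phi = number of inversions between the MTF list and the optimal static list (0 <= Phi <= C(174,2)). Accessing an element at MTF position k and optimal position j: the move-to-front destroys all k-1 inversions in front of it that are not in front in optimal (>= k-j of them) and creates at most j-1 new ones. Amortized cost <= k + (j-1) - (k-j) = 2j - 1 <= 2 * optimal cost.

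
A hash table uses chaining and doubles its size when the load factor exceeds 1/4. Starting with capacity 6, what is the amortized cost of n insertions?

Rehashing occurs when load exceeds 1/4. Total rehash cost is geometric series summing to O(n). Each insertion itself is O(1). Amortized: O(1).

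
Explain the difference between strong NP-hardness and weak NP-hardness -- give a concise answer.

A problem is strongly NP-hard if it remains NP-hard even when all numbers in the input are bounded by a polynomial in the input length. A weakly NP-hard problem admits a pseudopolynomial algorithm. Subset Sum is weakly NP-hard (has O(nW) DP). 3-SAT is strongly NP-hard (no numeric parameters).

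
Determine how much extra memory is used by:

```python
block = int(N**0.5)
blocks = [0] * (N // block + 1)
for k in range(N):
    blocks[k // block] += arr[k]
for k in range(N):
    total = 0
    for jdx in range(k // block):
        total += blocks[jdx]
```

Space complexity: O(sqrt(n)).
Storage scales with sqrt(n).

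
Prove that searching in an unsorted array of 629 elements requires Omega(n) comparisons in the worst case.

An adversary can always place the target in the last position checked. Until all 629 positions are examined, the target might be in any unchecked position. Therefore 629 comparisons are necessary.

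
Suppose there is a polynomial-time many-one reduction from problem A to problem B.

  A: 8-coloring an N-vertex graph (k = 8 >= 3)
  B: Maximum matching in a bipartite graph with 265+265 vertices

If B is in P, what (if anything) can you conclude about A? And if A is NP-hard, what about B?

A poly-time reduction A <=_p B means any A-instance can be transformed to a B-instance in poly time.
If B is in P: compose the reduction with B's poly-time algorithm to solve A in poly time, so A is in P.
If A is NP-hard: every NP problem reduces to A, which reduces to B; composing reductions, every NP problem reduces to B, so B is NP-hard.
(Here in fact A is NP-complete and B is in P, so no such reduction is known -- its existence would imply P = NP; the analysis concerns only what the assumed reduction would or would not let you conclude.)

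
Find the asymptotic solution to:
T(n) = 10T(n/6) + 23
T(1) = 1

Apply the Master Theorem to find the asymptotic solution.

a=10, b=6, f(n)=23. log_6(10) = 1.285. Case 1 of Master Theorem: T(n) = O(n^1.285).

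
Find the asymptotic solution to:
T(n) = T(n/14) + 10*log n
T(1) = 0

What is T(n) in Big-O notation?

Each of the log_14(n) levels adds O(log n). T(n) = O(log^2 n).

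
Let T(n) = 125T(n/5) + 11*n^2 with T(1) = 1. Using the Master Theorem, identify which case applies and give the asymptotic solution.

a=125, b=5, f(n)=11*n^2.
log_5(125) = 3 > 2.
Since f(n) = O(n^2) is polynomially smaller than n^3, Case 1 applies.
T(n) = Theta(n^3).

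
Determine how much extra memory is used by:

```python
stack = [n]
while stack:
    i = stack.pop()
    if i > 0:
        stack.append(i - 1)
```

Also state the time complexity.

Space complexity: O(1).
Only a constant amount of auxiliary storage is used; nothing grows with n.
Time complexity: O(n).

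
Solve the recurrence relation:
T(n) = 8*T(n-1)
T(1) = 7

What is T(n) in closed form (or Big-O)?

Each step multiplies by 8. T(n) = T(1)*8^(n-1) = 7*8^(n-1).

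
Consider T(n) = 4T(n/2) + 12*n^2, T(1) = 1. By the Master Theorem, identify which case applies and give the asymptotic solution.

a=4, b=2, f(n)=12*n^2.
log_2(4) = 2, so n^(log_b(a)) = n^2.
f(n) = Theta(n^2), so Case 2 applies.
T(n) = Theta(n^2 log n).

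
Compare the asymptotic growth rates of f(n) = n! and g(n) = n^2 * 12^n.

f(n) = n! grows faster: by Stirling n! ~ (n/e)^n sqrt(2*pi*n); (n/e)^n eventually dominates n^2 * 12^n.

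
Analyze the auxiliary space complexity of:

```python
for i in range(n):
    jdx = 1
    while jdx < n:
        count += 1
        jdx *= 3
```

Space complexity: O(1).
Only a constant amount of auxiliary storage is used; nothing grows with n.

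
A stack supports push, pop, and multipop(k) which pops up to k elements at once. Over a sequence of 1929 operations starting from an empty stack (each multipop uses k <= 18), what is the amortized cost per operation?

Each element is pushed exactly once and popped at most once (whether by pop or as part of a multipop). So the total number of individual pops over the whole sequence is at most the number of pushes, which is at most 1929. Total work <= 2 * 1929, hence O(1) amortized per operation.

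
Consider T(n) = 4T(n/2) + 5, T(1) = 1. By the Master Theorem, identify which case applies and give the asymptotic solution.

a=4, b=2, f(n)=5.
log_2(4) = 2 > 0.
Since f(n) = O(n^0) is polynomially smaller than n^2, Case 1 applies.
T(n) = Theta(n^2).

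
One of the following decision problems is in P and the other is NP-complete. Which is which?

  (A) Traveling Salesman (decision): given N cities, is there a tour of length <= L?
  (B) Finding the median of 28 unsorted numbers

(A) is NP-complete: reduces from Hamiltonian Cycle.
(B) is P: linear-time selection (median-of-medians) runs in O(n).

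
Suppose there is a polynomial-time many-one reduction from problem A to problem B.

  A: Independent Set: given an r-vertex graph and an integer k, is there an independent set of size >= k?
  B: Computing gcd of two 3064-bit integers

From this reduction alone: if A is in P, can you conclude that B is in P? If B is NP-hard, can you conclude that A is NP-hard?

A poly-time reduction A <=_p B transfers tractability DOWN (B easy => A easy) and hardness UP (A hard => B hard), not the reverse.
From A in P, the reduction alone does NOT give B in P: any problem in P trivially reduces to SAT, yet SAT is not known to be in P.
From B NP-hard, the reduction alone does NOT give A NP-hard: again, easy problems reduce to hard ones.
(Here in fact A is NP-complete and B is in P, so no such reduction is known -- its existence would imply P = NP; the analysis concerns only what the assumed reduction would or would not let you conclude.)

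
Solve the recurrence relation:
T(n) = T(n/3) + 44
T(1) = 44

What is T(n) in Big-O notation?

Each step divides n by 3 and adds 44. After log_3(n) steps, T(n) = O(log n).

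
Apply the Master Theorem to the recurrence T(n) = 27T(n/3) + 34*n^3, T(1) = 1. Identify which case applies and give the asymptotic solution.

a=27, b=3, f(n)=34*n^3.
log_3(27) = 3, so n^(log_b(a)) = n^3.
f(n) = Theta(n^3), so Case 2 applies.
T(n) = Theta(n^3 log n).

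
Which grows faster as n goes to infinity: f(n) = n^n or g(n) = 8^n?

f(n) = n^n grows faster: n^n / 8^n = (n/8)^n -> infinity once n > 8.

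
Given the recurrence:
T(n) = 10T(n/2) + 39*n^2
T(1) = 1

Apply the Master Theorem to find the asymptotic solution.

a=10, b=2, f(n)=39*n^2. log_2(10) = 3.322. Case 1 of Master Theorem: T(n) = O(n^3.322).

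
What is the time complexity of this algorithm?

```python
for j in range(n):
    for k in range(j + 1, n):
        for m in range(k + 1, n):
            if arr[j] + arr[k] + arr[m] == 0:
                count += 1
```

Time complexity: O(n^3).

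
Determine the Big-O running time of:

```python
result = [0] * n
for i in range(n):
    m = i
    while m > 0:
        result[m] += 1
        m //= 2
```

Time complexity: O(n log n).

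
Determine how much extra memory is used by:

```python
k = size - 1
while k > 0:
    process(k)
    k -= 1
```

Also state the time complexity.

Space complexity: O(1).
Only a constant amount of auxiliary storage is used; nothing grows with n.
Time complexity: O(n).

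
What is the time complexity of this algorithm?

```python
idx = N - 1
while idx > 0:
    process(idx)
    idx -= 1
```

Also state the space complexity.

Time complexity: O(n).
Space complexity: O(1).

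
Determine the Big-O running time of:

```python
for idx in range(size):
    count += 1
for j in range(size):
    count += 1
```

Time complexity: O(n).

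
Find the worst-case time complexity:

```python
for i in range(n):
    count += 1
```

Time complexity: O(n).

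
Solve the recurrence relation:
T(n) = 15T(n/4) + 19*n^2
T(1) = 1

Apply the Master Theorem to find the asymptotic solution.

a=15, b=4, f(n)=19*n^2. log_4(15) = 1.953 < 2. Case 3: T(n) = O(n^2).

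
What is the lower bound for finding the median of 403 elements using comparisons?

To find the median of 403 elements, every element must be compared at least once, so the lower bound is Omega(n). The BFPRT algorithm achieves O(n), making this tight.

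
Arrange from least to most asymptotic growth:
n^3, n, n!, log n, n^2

Ordered by growth rate: log n < n < n^2 < n^3 < n!.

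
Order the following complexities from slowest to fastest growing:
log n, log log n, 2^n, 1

Ordered by growth rate: 1 < log log n < log n < 2^n.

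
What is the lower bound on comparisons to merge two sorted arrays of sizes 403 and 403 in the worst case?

Adversary: with |403 - 403| <= 1 the inputs can be fully interleaved so that every adjacent pair in the merged output comes from different arrays. Then each of the 805 adjacent pairs must be directly compared, or the algorithm cannot determine their relative order. Standard merge meets this bound.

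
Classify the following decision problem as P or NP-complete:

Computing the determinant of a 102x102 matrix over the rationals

This problem is in P: Gaussian elimination runs in O(n^3).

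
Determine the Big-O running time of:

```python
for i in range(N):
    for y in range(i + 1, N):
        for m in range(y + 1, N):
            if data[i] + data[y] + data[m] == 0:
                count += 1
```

Time complexity: O(n^3).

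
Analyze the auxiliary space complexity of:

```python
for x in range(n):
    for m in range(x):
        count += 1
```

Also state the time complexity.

Space complexity: O(1).
Only a constant amount of auxiliary storage is used; nothing grows with n.
Time complexity: O(n^2).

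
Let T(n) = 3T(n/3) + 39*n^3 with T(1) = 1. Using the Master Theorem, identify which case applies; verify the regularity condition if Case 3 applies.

a=3, b=3, f(n)=39*n^3.
log_3(3) = 1 < 3.
f(n) = Omega(n^(1+epsilon)) for some epsilon > 0, so Case 3 is the candidate.
Regularity: a*f(n/b) = 3*39*(n/3)^3 = (3/27)*39*n^3 <= c*f(n) with c = 3/27 < 1. Satisfied.
Case 3: T(n) = Theta(n^3).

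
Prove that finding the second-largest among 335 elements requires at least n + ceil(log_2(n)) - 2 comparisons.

Lower bound (adversary): identifying the maximum requires 335-1 comparisons (each eliminates one candidate). Assign weight 1 to each element; on each comparison the adversary lets the heavier side win and gives it the loser's weight. The max ends with weight 335, but each comparison it wins at most doubles its weight, so the max must win >= ceil(log_2(335)) = 9 comparisons. The second-largest is one of those 9 direct losers to the max, and identifying which one is largest needs >= 9-1 further comparisons. Total >= 335-1 + 9-1 = 342.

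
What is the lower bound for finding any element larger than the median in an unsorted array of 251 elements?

To find an element larger than the median of 251 elements, we must see Omega(n) elements. Without seeing enough elements, an adversary can make any unseen element the median.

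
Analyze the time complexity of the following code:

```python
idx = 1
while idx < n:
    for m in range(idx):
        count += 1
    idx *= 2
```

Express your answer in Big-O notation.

Time complexity: O(n).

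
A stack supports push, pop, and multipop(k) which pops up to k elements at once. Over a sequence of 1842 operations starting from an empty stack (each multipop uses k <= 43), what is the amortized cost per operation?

Each element is pushed exactly once and popped at most once (whether by pop or as part of a multipop). So the total number of individual pops over the whole sequence is at most the number of pushes, which is at most 1842. Total work <= 2 * 1842, hence O(1) amortized per operation.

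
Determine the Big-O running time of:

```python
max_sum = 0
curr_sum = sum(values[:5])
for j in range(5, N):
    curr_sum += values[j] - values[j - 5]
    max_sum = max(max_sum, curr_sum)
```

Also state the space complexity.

Time complexity: O(n).
Space complexity: O(1).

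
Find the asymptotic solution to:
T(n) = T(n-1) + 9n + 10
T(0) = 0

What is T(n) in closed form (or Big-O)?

Dominant term in sum is 9*sum(i, i=1..n) = 9*n*(n+1)/2 = O(n^2).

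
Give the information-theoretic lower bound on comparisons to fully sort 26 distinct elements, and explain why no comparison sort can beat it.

A comparison sort is a binary decision tree whose leaves are the 26! = 403291461126605635584000000 possible output permutations. A binary tree with L leaves has height >= ceil(log_2(L)). So any comparison sort needs >= ceil(log_2(26!)) = 89 comparisons in the worst case.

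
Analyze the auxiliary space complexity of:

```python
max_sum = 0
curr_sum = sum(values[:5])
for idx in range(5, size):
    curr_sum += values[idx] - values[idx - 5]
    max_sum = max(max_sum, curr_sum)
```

Space complexity: O(1).
Only a constant amount of auxiliary storage is used; nothing grows with n.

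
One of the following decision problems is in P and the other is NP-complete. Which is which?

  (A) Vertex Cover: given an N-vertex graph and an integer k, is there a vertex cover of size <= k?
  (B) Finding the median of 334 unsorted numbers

(A) is NP-complete: one of Karp's 21 NP-complete problems (with k part of the input; for any fixed constant k it is in P).
(B) is P: linear-time selection (median-of-medians) runs in O(n).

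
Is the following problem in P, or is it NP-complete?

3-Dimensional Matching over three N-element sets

This problem is NP-complete: one of Karp's 21 NP-complete problems.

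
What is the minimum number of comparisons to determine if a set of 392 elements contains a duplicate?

Determining if 392 elements are all distinct requires Omega(n log n) comparisons in the comparison model. This follows from the element distinctness lower bound.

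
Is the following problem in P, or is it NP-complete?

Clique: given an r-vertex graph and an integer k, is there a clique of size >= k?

This problem is NP-complete: complement of Independent Set / Vertex Cover (with k part of the input).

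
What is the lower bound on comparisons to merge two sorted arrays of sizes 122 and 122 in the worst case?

Adversary: with |122 - 122| <= 1 the inputs can be fully interleaved so that every adjacent pair in the merged output comes from different arrays. Then each of the 243 adjacent pairs must be directly compared, or the algorithm cannot determine their relative order. Standard merge meets this bound.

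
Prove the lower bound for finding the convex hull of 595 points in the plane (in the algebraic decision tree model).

Reduction from sorting: given 595 numbers x_1,...,x_{595}, map x_i to the point (x_i, x_i^2) on the parabola y = x^2. All points are on the convex hull, and walking the hull gives them in sorted x-order. Since sorting requires Omega(n log n), so does planar convex hull.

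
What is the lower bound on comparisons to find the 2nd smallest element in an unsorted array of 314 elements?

Finding the 2nd smallest of 314 elements requires Omega(n) comparisons. Every element must participate in at least one comparison; otherwise it could be the 2nd smallest.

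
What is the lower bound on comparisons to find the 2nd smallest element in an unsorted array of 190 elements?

Finding the 2nd smallest of 190 elements requires Omega(n) comparisons. Every element must participate in at least one comparison; otherwise it could be the 2nd smallest.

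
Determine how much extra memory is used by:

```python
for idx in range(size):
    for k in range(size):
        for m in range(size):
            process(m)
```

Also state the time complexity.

Space complexity: O(1).
Only a constant amount of auxiliary storage is used; nothing grows with n.
Time complexity: O(n^3).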